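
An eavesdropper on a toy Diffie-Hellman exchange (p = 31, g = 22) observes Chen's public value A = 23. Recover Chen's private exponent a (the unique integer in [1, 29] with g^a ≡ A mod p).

21

Try successive powers of 22 modulo 31:
22^1 ≡ 22
22^2 ≡ 19
22^3 ≡ 15
22^4 ≡ 20
22^5 ≡ 6
22^6 ≡ 8
22^7 ≡ 21
22^8 ≡ 28
22^9 ≡ 27
22^10 ≡ 5
22^11 ≡ 17
22^12 ≡ 2
22^13 ≡ 13
22^14 ≡ 7
22^15 ≡ 30
22^16 ≡ 9
22^17 ≡ 12
22^18 ≡ 16
22^19 ≡ 11
22^20 ≡ 25
22^21 ≡ 23
Found: a = 21.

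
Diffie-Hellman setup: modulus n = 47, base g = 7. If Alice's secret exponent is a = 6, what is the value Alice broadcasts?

Public value = 7^6 mod 47.
7^1 ≡ 7 (mod 47)
7^2 = (7^1)^2 ≡ 7^2 = 49 ≡ 2 (mod 47)
7^4 = (7^2)^2 ≡ 2^2 = 4 ≡ 4 (mod 47)
7^6 = 7^4 · 7^2 ≡ 4 · 2 ≡ 8 (mod 47).

8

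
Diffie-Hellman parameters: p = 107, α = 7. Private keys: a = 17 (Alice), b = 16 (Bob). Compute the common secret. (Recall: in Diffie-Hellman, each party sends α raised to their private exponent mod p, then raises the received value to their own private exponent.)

36

Alice sends A = α^a mod p = 7^17 mod 107.
7^1 ≡ 7 (mod 107)
7^2 = (7^1)^2 ≡ 7^2 = 49 ≡ 49 (mod 107)
7^4 = (7^2)^2 ≡ 49^2 = 2401 ≡ 47 (mod 107)
7^8 = (7^4)^2 ≡ 47^2 = 2209 ≡ 69 (mod 107)
7^16 = (7^8)^2 ≡ 69^2 = 4761 ≡ 53 (mod 107)
7^17 = 7^16 · 7^1 ≡ 53 · 7 ≡ 50 (mod 107).
So A = 50. Bob then computes K = A^b mod p = 50^16 mod 107.
50^1 ≡ 50 (mod 107)
50^2 = (50^1)^2 ≡ 50^2 = 2500 ≡ 39 (mod 107)
50^4 = (50^2)^2 ≡ 39^2 = 1521 ≡ 23 (mod 107)
50^8 = (50^4)^2 ≡ 23^2 = 529 ≡ 101 (mod 107)
50^16 = (50^8)^2 ≡ 101^2 = 10201 ≡ 36 (mod 107)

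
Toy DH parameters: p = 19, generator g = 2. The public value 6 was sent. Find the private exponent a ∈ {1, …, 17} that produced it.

Try successive powers of 2 modulo 19:
2^1 ≡ 2
2^2 ≡ 4
2^3 ≡ 8
2^4 ≡ 16
2^5 ≡ 13
2^6 ≡ 7
2^7 ≡ 14
2^8 ≡ 9
2^9 ≡ 18
2^10 ≡ 17
2^11 ≡ 15
2^12 ≡ 11
2^13 ≡ 3
2^14 ≡ 6
Found: a = 14.

14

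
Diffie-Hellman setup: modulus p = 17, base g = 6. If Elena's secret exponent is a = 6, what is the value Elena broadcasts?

Public value = 6^6 mod 17.
6^1 ≡ 6 (mod 17)
6^2 = (6^1)^2 ≡ 6^2 = 36 ≡ 2 (mod 17)
6^4 = (6^2)^2 ≡ 2^2 = 4 ≡ 4 (mod 17)
6^6 = 6^4 · 6^2 ≡ 4 · 2 ≡ 8 (mod 17).

8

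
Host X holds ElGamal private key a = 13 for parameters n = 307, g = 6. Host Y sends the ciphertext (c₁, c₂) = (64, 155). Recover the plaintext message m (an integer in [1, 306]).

113

Shared mask s = c₁^a mod n = 64^13 mod 307.
64^1 ≡ 64 (mod 307)
64^2 = (64^1)^2 ≡ 64^2 = 4096 ≡ 105 (mod 307)
64^4 = (64^2)^2 ≡ 105^2 = 11025 ≡ 280 (mod 307)
64^8 = (64^4)^2 ≡ 280^2 = 78400 ≡ 115 (mod 307)
64^13 = 64^8 · 64^4 · 64^1 ≡ 115 · 280 · 64 ≡ 216 (mod 307).
So s = 216; s⁻¹ ≡ 280 (mod 307).
m = c₂ · s⁻¹ mod 307 = 155 · 280 mod 307 = 113.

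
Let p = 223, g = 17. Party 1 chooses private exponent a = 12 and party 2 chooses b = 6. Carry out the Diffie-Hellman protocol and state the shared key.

98

Party 2 sends B = g^b mod p = 17^6 mod 223.
17^1 ≡ 17 (mod 223)
17^2 = (17^1)^2 ≡ 17^2 = 289 ≡ 66 (mod 223)
17^4 = (17^2)^2 ≡ 66^2 = 4356 ≡ 119 (mod 223)
17^6 = 17^4 · 17^2 ≡ 119 · 66 ≡ 49 (mod 223).
So B = 49. Party 1 then computes K = B^a mod p = 49^12 mod 223.
49^1 ≡ 49 (mod 223)
49^2 = (49^1)^2 ≡ 49^2 = 2401 ≡ 171 (mod 223)
49^4 = (49^2)^2 ≡ 171^2 = 29241 ≡ 28 (mod 223)
49^8 = (49^4)^2 ≡ 28^2 = 784 ≡ 115 (mod 223)
49^12 = 49^8 · 49^4 ≡ 115 · 28 ≡ 98 (mod 223).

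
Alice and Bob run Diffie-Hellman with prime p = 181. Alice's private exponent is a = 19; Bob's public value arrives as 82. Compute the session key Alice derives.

5

Shared key K = 82^19 mod 181.
82^1 ≡ 82 (mod 181)
82^2 = (82^1)^2 ≡ 82^2 = 6724 ≡ 27 (mod 181)
82^4 = (82^2)^2 ≡ 27^2 = 729 ≡ 5 (mod 181)
82^8 = (82^4)^2 ≡ 5^2 = 25 ≡ 25 (mod 181)
82^16 = (82^8)^2 ≡ 25^2 = 625 ≡ 82 (mod 181)
82^19 = 82^16 · 82^2 · 82^1 ≡ 82 · 27 · 82 ≡ 5 (mod 181).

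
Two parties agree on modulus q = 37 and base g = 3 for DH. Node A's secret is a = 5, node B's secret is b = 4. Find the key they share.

Node A sends A = g^a mod q = 3^5 mod 37.
3^1 ≡ 3 (mod 37)
3^2 = (3^1)^2 ≡ 3^2 = 9 ≡ 9 (mod 37)
3^4 = (3^2)^2 ≡ 9^2 = 81 ≡ 7 (mod 37)
3^5 = 3^4 · 3^1 ≡ 7 · 3 ≡ 21 (mod 37).
So A = 21. Node B then computes K = A^b mod q = 21^4 mod 37.
21^1 ≡ 21 (mod 37)
21^2 = (21^1)^2 ≡ 21^2 = 441 ≡ 34 (mod 37)
21^4 = (21^2)^2 ≡ 34^2 = 1156 ≡ 9 (mod 37)

9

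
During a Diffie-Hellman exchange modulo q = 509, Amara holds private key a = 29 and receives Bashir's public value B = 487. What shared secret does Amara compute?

367

Shared key K = 487^29 mod 509.
487^1 ≡ 487 (mod 509)
487^2 = (487^1)^2 ≡ 487^2 = 237169 ≡ 484 (mod 509)
487^4 = (487^2)^2 ≡ 484^2 = 234256 ≡ 116 (mod 509)
487^8 = (487^4)^2 ≡ 116^2 = 13456 ≡ 222 (mod 509)
487^16 = (487^8)^2 ≡ 222^2 = 49284 ≡ 420 (mod 509)
487^29 = 487^16 · 487^8 · 487^4 · 487^1 ≡ 420 · 222 · 116 · 487 ≡ 367 (mod 509).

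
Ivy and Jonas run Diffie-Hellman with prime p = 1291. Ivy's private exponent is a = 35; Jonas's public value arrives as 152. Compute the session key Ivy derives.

1022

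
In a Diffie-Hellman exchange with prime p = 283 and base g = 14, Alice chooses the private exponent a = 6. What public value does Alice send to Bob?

Public value = 14^6 (mod 283).
14^1 ≡ 14 (mod 283)
14^2 = (14^1)^2 ≡ 14^2 = 196 ≡ 196 (mod 283)
14^4 = (14^2)^2 ≡ 196^2 = 38416 ≡ 211 (mod 283)
14^6 = 14^4 · 14^2 ≡ 211 · 196 ≡ 38 (mod 283).

38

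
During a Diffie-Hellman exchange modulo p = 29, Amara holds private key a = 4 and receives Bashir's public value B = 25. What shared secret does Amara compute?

24

Shared key K = 25^4 mod 29.
25^1 ≡ 25 (mod 29)
25^2 = (25^1)^2 ≡ 25^2 = 625 ≡ 16 (mod 29)
25^4 = (25^2)^2 ≡ 16^2 = 256 ≡ 24 (mod 29)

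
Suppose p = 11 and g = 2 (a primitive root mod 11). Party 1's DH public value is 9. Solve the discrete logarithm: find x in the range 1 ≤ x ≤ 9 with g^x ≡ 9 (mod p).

Try successive powers of 2 modulo 11:
2^1 ≡ 2
2^2 ≡ 4
2^3 ≡ 8
2^4 ≡ 5
2^5 ≡ 10
2^6 ≡ 9
Found: x = 6.

6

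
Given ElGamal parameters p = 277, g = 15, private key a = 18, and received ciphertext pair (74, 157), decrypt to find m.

164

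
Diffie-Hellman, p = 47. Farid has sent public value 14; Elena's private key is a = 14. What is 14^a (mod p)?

Shared key K = 14^14 mod 47.
14^1 ≡ 14 (mod 47)
14^2 = (14^1)^2 ≡ 14^2 = 196 ≡ 8 (mod 47)
14^4 = (14^2)^2 ≡ 8^2 = 64 ≡ 17 (mod 47)
14^8 = (14^4)^2 ≡ 17^2 = 289 ≡ 7 (mod 47)
14^14 = 14^8 · 14^4 · 14^2 ≡ 7 · 17 · 8 ≡ 12 (mod 47).

12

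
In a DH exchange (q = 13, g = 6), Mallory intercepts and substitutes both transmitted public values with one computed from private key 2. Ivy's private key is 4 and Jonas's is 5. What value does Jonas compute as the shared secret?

Jonas receives Mallory's public value M = 6^2 mod 13 instead of the honest one.
6^1 ≡ 6 (mod 13)
6^2 = (6^1)^2 ≡ 6^2 = 36 ≡ 10 (mod 13)
So M = 10. Jonas computes K = M^5 mod 13.
10^1 ≡ 10 (mod 13)
10^2 = (10^1)^2 ≡ 10^2 = 100 ≡ 9 (mod 13)
10^4 = (10^2)^2 ≡ 9^2 = 81 ≡ 3 (mod 13)
10^5 = 10^4 · 10^1 ≡ 3 · 10 ≡ 4 (mod 13).

4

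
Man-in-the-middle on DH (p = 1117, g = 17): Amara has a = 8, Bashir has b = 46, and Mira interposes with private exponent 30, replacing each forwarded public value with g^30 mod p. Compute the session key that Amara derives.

84

Amara receives Mira's public value M = 17^30 mod 1117 instead of the honest one.
17^1 ≡ 17 (mod 1117)
17^2 = (17^1)^2 ≡ 17^2 = 289 ≡ 289 (mod 1117)
17^4 = (17^2)^2 ≡ 289^2 = 83521 ≡ 863 (mod 1117)
17^8 = (17^4)^2 ≡ 863^2 = 744769 ≡ 847 (mod 1117)
17^16 = (17^8)^2 ≡ 847^2 = 717409 ≡ 295 (mod 1117)
17^30 = 17^16 · 17^8 · 17^4 · 17^2 ≡ 295 · 847 · 863 · 289 ≡ 1078 (mod 1117).
So M = 1078. Amara computes K = M^8 mod 1117.
1078^1 ≡ 1078 (mod 1117)
1078^2 = (1078^1)^2 ≡ 1078^2 = 1162084 ≡ 404 (mod 1117)
1078^4 = (1078^2)^2 ≡ 404^2 = 163216 ≡ 134 (mod 1117)
1078^8 = (1078^4)^2 ≡ 134^2 = 17956 ≡ 84 (mod 1117)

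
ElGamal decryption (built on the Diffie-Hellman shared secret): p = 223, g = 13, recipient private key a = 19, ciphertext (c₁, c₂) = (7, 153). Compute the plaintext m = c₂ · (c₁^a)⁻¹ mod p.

37

Shared mask s = c₁^a mod p = 7^19 mod 223.
7^1 ≡ 7 (mod 223)
7^2 = (7^1)^2 ≡ 7^2 = 49 ≡ 49 (mod 223)
7^4 = (7^2)^2 ≡ 49^2 = 2401 ≡ 171 (mod 223)
7^8 = (7^4)^2 ≡ 171^2 = 29241 ≡ 28 (mod 223)
7^16 = (7^8)^2 ≡ 28^2 = 784 ≡ 115 (mod 223)
7^19 = 7^16 · 7^2 · 7^1 ≡ 115 · 49 · 7 ≡ 197 (mod 223).
So s = 197; s⁻¹ ≡ 60 (mod 223).
m = c₂ · s⁻¹ mod 223 = 153 · 60 mod 223 = 37.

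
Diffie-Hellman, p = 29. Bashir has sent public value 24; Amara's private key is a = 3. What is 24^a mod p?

Shared key K = 24^3 mod 29.
24^1 ≡ 24 (mod 29)
24^2 = (24^1)^2 ≡ 24^2 = 576 ≡ 25 (mod 29)
24^3 = 24^2 · 24^1 ≡ 25 · 24 ≡ 20 (mod 29).

20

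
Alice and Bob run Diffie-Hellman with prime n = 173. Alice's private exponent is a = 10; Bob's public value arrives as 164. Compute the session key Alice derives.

22

Shared key K = 164^10 mod 173.
164^1 ≡ 164 (mod 173)
164^2 = (164^1)^2 ≡ 164^2 = 26896 ≡ 81 (mod 173)
164^4 = (164^2)^2 ≡ 81^2 = 6561 ≡ 160 (mod 173)
164^8 = (164^4)^2 ≡ 160^2 = 25600 ≡ 169 (mod 173)
164^10 = 164^8 · 164^2 ≡ 169 · 81 ≡ 22 (mod 173).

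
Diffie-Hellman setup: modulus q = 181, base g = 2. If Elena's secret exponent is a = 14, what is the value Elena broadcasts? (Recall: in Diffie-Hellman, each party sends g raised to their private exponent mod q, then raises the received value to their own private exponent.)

Public value = 2^14 mod 181.
2^1 ≡ 2 (mod 181)
2^2 = (2^1)^2 ≡ 2^2 = 4 ≡ 4 (mod 181)
2^4 = (2^2)^2 ≡ 4^2 = 16 ≡ 16 (mod 181)
2^8 = (2^4)^2 ≡ 16^2 = 256 ≡ 75 (mod 181)
2^14 = 2^8 · 2^4 · 2^2 ≡ 75 · 16 · 4 ≡ 94 (mod 181).

94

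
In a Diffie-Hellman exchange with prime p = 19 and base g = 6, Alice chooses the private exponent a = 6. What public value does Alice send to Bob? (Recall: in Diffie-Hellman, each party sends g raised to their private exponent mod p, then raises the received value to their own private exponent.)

Public value = 6^6 (mod 19).
6^1 ≡ 6 (mod 19)
6^2 = (6^1)^2 ≡ 6^2 = 36 ≡ 17 (mod 19)
6^4 = (6^2)^2 ≡ 17^2 = 289 ≡ 4 (mod 19)
6^6 = 6^4 · 6^2 ≡ 4 · 17 ≡ 11 (mod 19).

11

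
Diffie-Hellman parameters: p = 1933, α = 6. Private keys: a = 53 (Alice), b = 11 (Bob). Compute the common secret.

Alice sends A = α^a mod p = 6^53 mod 1933.
6^1 ≡ 6 (mod 1933)
6^2 = (6^1)^2 ≡ 6^2 = 36 ≡ 36 (mod 1933)
6^4 = (6^2)^2 ≡ 36^2 = 1296 ≡ 1296 (mod 1933)
6^8 = (6^4)^2 ≡ 1296^2 = 1679616 ≡ 1772 (mod 1933)
6^16 = (6^8)^2 ≡ 1772^2 = 3139984 ≡ 792 (mod 1933)
6^32 = (6^16)^2 ≡ 792^2 = 627264 ≡ 972 (mod 1933)
6^53 = 6^32 · 6^16 · 6^4 · 6^1 ≡ 972 · 792 · 1296 · 6 ≡ 297 (mod 1933).
So A = 297. Bob then computes K = A^b mod p = 297^11 mod 1933.
297^1 ≡ 297 (mod 1933)
297^2 = (297^1)^2 ≡ 297^2 = 88209 ≡ 1224 (mod 1933)
297^4 = (297^2)^2 ≡ 1224^2 = 1498176 ≡ 101 (mod 1933)
297^8 = (297^4)^2 ≡ 101^2 = 10201 ≡ 536 (mod 1933)
297^11 = 297^8 · 297^2 · 297^1 ≡ 536 · 1224 · 297 ≡ 742 (mod 1933).

742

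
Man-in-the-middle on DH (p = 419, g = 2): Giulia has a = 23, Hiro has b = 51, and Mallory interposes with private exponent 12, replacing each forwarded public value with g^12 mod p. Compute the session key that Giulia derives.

80

Giulia receives Mallory's public value M = 2^12 mod 419 instead of the honest one.
2^1 ≡ 2 (mod 419)
2^2 = (2^1)^2 ≡ 2^2 = 4 ≡ 4 (mod 419)
2^4 = (2^2)^2 ≡ 4^2 = 16 ≡ 16 (mod 419)
2^8 = (2^4)^2 ≡ 16^2 = 256 ≡ 256 (mod 419)
2^12 = 2^8 · 2^4 ≡ 256 · 16 ≡ 325 (mod 419).
So M = 325. Giulia computes K = M^23 mod 419.
325^1 ≡ 325 (mod 419)
325^2 = (325^1)^2 ≡ 325^2 = 105625 ≡ 37 (mod 419)
325^4 = (325^2)^2 ≡ 37^2 = 1369 ≡ 112 (mod 419)
325^8 = (325^4)^2 ≡ 112^2 = 12544 ≡ 393 (mod 419)
325^16 = (325^8)^2 ≡ 393^2 = 154449 ≡ 257 (mod 419)
325^23 = 325^16 · 325^4 · 325^2 · 325^1 ≡ 257 · 112 · 37 · 325 ≡ 80 (mod 419).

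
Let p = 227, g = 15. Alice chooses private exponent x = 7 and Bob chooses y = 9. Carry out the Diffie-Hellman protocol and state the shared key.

42

Alice sends A = g^x mod p = 15^7 mod 227.
15^1 ≡ 15 (mod 227)
15^2 = (15^1)^2 ≡ 15^2 = 225 ≡ 225 (mod 227)
15^4 = (15^2)^2 ≡ 225^2 = 50625 ≡ 4 (mod 227)
15^7 = 15^4 · 15^2 · 15^1 ≡ 4 · 225 · 15 ≡ 107 (mod 227).
So A = 107. Bob then computes K = A^y mod p = 107^9 mod 227.
107^1 ≡ 107 (mod 227)
107^2 = (107^1)^2 ≡ 107^2 = 11449 ≡ 99 (mod 227)
107^4 = (107^2)^2 ≡ 99^2 = 9801 ≡ 40 (mod 227)
107^8 = (107^4)^2 ≡ 40^2 = 1600 ≡ 11 (mod 227)
107^9 = 107^8 · 107^1 ≡ 11 · 107 ≡ 42 (mod 227).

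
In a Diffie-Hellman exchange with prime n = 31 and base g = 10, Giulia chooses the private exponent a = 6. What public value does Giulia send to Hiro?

Public value = 10^6 (mod 31).
10^1 ≡ 10 (mod 31)
10^2 = (10^1)^2 ≡ 10^2 = 100 ≡ 7 (mod 31)
10^4 = (10^2)^2 ≡ 7^2 = 49 ≡ 18 (mod 31)
10^6 = 10^4 · 10^2 ≡ 18 · 7 ≡ 2 (mod 31).

2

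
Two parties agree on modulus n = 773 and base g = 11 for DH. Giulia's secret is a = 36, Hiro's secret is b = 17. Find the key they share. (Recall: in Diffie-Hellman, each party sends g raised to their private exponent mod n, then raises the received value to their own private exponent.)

Hiro sends B = g^b mod n = 11^17 mod 773.
11^1 ≡ 11 (mod 773)
11^2 = (11^1)^2 ≡ 11^2 = 121 ≡ 121 (mod 773)
11^4 = (11^2)^2 ≡ 121^2 = 14641 ≡ 727 (mod 773)
11^8 = (11^4)^2 ≡ 727^2 = 528529 ≡ 570 (mod 773)
11^16 = (11^8)^2 ≡ 570^2 = 324900 ≡ 240 (mod 773)
11^17 = 11^16 · 11^1 ≡ 240 · 11 ≡ 321 (mod 773).
So B = 321. Giulia then computes K = B^a mod n = 321^36 mod 773.
321^1 ≡ 321 (mod 773)
321^2 = (321^1)^2 ≡ 321^2 = 103041 ≡ 232 (mod 773)
321^4 = (321^2)^2 ≡ 232^2 = 53824 ≡ 487 (mod 773)
321^8 = (321^4)^2 ≡ 487^2 = 237169 ≡ 631 (mod 773)
321^16 = (321^8)^2 ≡ 631^2 = 398161 ≡ 66 (mod 773)
321^32 = (321^16)^2 ≡ 66^2 = 4356 ≡ 491 (mod 773)
321^36 = 321^32 · 321^4 ≡ 491 · 487 ≡ 260 (mod 773).

260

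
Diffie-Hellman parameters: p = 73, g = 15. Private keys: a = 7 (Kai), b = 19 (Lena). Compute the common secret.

Kai sends A = g^a mod p = 15^7 mod 73.
15^1 ≡ 15 (mod 73)
15^2 = (15^1)^2 ≡ 15^2 = 225 ≡ 6 (mod 73)
15^4 = (15^2)^2 ≡ 6^2 = 36 ≡ 36 (mod 73)
15^7 = 15^4 · 15^2 · 15^1 ≡ 36 · 6 · 15 ≡ 28 (mod 73).
So A = 28. Lena then computes K = A^b mod p = 28^19 mod 73.
28^1 ≡ 28 (mod 73)
28^2 = (28^1)^2 ≡ 28^2 = 784 ≡ 54 (mod 73)
28^4 = (28^2)^2 ≡ 54^2 = 2916 ≡ 69 (mod 73)
28^8 = (28^4)^2 ≡ 69^2 = 4761 ≡ 16 (mod 73)
28^16 = (28^8)^2 ≡ 16^2 = 256 ≡ 37 (mod 73)
28^19 = 28^16 · 28^2 · 28^1 ≡ 37 · 54 · 28 ≡ 26 (mod 73).

26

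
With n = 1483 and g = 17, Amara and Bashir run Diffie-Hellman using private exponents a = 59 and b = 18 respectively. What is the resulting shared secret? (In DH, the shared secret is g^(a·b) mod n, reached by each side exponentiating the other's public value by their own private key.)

1343

Bashir sends B = g^b mod n = 17^18 mod 1483.
17^1 ≡ 17 (mod 1483)
17^2 = (17^1)^2 ≡ 17^2 = 289 ≡ 289 (mod 1483)
17^4 = (17^2)^2 ≡ 289^2 = 83521 ≡ 473 (mod 1483)
17^8 = (17^4)^2 ≡ 473^2 = 223729 ≡ 1279 (mod 1483)
17^16 = (17^8)^2 ≡ 1279^2 = 1635841 ≡ 92 (mod 1483)
17^18 = 17^16 · 17^2 ≡ 92 · 289 ≡ 1377 (mod 1483).
So B = 1377. Amara then computes K = B^a mod n = 1377^59 mod 1483.
1377^1 ≡ 1377 (mod 1483)
1377^2 = (1377^1)^2 ≡ 1377^2 = 1896129 ≡ 855 (mod 1483)
1377^4 = (1377^2)^2 ≡ 855^2 = 731025 ≡ 1389 (mod 1483)
1377^8 = (1377^4)^2 ≡ 1389^2 = 1929321 ≡ 1421 (mod 1483)
1377^16 = (1377^8)^2 ≡ 1421^2 = 2019241 ≡ 878 (mod 1483)
1377^32 = (1377^16)^2 ≡ 878^2 = 770884 ≡ 1207 (mod 1483)
1377^59 = 1377^32 · 1377^16 · 1377^8 · 1377^2 · 1377^1 ≡ 1207 · 878 · 1421 · 855 · 1377 ≡ 1343 (mod 1483).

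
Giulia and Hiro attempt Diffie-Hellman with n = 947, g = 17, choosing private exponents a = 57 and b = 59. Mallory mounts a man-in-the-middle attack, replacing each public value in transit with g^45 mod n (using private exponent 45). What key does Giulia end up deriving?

658

Giulia receives Mallory's public value M = 17^45 mod 947 instead of the honest one.
17^1 ≡ 17 (mod 947)
17^2 = (17^1)^2 ≡ 17^2 = 289 ≡ 289 (mod 947)
17^4 = (17^2)^2 ≡ 289^2 = 83521 ≡ 185 (mod 947)
17^8 = (17^4)^2 ≡ 185^2 = 34225 ≡ 133 (mod 947)
17^16 = (17^8)^2 ≡ 133^2 = 17689 ≡ 643 (mod 947)
17^32 = (17^16)^2 ≡ 643^2 = 413449 ≡ 557 (mod 947)
17^45 = 17^32 · 17^8 · 17^4 · 17^1 ≡ 557 · 133 · 185 · 17 ≡ 17 (mod 947).
So M = 17. Giulia computes K = M^57 mod 947.
17^1 ≡ 17 (mod 947)
17^2 = (17^1)^2 ≡ 17^2 = 289 ≡ 289 (mod 947)
17^4 = (17^2)^2 ≡ 289^2 = 83521 ≡ 185 (mod 947)
17^8 = (17^4)^2 ≡ 185^2 = 34225 ≡ 133 (mod 947)
17^16 = (17^8)^2 ≡ 133^2 = 17689 ≡ 643 (mod 947)
17^32 = (17^16)^2 ≡ 643^2 = 413449 ≡ 557 (mod 947)
17^57 = 17^32 · 17^16 · 17^8 · 17^1 ≡ 557 · 643 · 133 · 17 ≡ 658 (mod 947).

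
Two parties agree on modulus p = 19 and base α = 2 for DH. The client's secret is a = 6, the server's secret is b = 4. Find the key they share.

7

The server sends B = α^b mod p = 2^4 mod 19.
2^1 ≡ 2 (mod 19)
2^2 = (2^1)^2 ≡ 2^2 = 4 ≡ 4 (mod 19)
2^4 = (2^2)^2 ≡ 4^2 = 16 ≡ 16 (mod 19)
So B = 16. The client then computes K = B^a mod p = 16^6 mod 19.
16^1 ≡ 16 (mod 19)
16^2 = (16^1)^2 ≡ 16^2 = 256 ≡ 9 (mod 19)
16^4 = (16^2)^2 ≡ 9^2 = 81 ≡ 5 (mod 19)
16^6 = 16^4 · 16^2 ≡ 5 · 9 ≡ 7 (mod 19).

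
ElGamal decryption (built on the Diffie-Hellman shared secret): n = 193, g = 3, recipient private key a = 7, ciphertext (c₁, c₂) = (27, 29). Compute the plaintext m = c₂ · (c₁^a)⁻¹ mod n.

Shared mask s = c₁^a mod n = 27^7 mod 193.
27^1 ≡ 27 (mod 193)
27^2 = (27^1)^2 ≡ 27^2 = 729 ≡ 150 (mod 193)
27^4 = (27^2)^2 ≡ 150^2 = 22500 ≡ 112 (mod 193)
27^7 = 27^4 · 27^2 · 27^1 ≡ 112 · 150 · 27 ≡ 50 (mod 193).
So s = 50; s⁻¹ ≡ 166 (mod 193).
m = c₂ · s⁻¹ mod 193 = 29 · 166 mod 193 = 182.

182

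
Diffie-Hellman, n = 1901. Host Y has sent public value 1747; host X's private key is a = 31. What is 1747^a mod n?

23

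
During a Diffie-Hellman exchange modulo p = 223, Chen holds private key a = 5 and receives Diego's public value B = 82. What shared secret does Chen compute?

17

Shared key K = 82^5 mod 223.
82^1 ≡ 82 (mod 223)
82^2 = (82^1)^2 ≡ 82^2 = 6724 ≡ 34 (mod 223)
82^4 = (82^2)^2 ≡ 34^2 = 1156 ≡ 41 (mod 223)
82^5 = 82^4 · 82^1 ≡ 41 · 82 ≡ 17 (mod 223).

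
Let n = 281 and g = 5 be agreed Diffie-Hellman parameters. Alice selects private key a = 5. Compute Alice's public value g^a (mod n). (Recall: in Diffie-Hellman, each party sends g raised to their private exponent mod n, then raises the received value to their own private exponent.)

Public value = 5^5 (mod 281).
5^1 ≡ 5 (mod 281)
5^2 = (5^1)^2 ≡ 5^2 = 25 ≡ 25 (mod 281)
5^4 = (5^2)^2 ≡ 25^2 = 625 ≡ 63 (mod 281)
5^5 = 5^4 · 5^1 ≡ 63 · 5 ≡ 34 (mod 281).

34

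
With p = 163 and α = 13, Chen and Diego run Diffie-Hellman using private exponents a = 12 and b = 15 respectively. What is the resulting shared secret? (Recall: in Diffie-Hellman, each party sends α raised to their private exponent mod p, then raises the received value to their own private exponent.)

Chen sends A = α^a mod p = 13^12 mod 163.
13^1 ≡ 13 (mod 163)
13^2 = (13^1)^2 ≡ 13^2 = 169 ≡ 6 (mod 163)
13^4 = (13^2)^2 ≡ 6^2 = 36 ≡ 36 (mod 163)
13^8 = (13^4)^2 ≡ 36^2 = 1296 ≡ 155 (mod 163)
13^12 = 13^8 · 13^4 ≡ 155 · 36 ≡ 38 (mod 163).
So A = 38. Diego then computes K = A^b mod p = 38^15 mod 163.
38^1 ≡ 38 (mod 163)
38^2 = (38^1)^2 ≡ 38^2 = 1444 ≡ 140 (mod 163)
38^4 = (38^2)^2 ≡ 140^2 = 19600 ≡ 40 (mod 163)
38^8 = (38^4)^2 ≡ 40^2 = 1600 ≡ 133 (mod 163)
38^15 = 38^8 · 38^4 · 38^2 · 38^1 ≡ 133 · 40 · 140 · 38 ≡ 58 (mod 163).

58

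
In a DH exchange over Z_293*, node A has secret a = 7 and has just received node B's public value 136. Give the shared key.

85

Shared key K = 136^7 mod 293.
136^1 ≡ 136 (mod 293)
136^2 = (136^1)^2 ≡ 136^2 = 18496 ≡ 37 (mod 293)
136^4 = (136^2)^2 ≡ 37^2 = 1369 ≡ 197 (mod 293)
136^7 = 136^4 · 136^2 · 136^1 ≡ 197 · 37 · 136 ≡ 85 (mod 293).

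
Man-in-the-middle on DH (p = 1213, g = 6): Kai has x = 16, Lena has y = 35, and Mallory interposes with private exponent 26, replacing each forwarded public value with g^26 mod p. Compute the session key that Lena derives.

669

Lena receives Mallory's public value M = 6^26 mod 1213 instead of the honest one.
6^1 ≡ 6 (mod 1213)
6^2 = (6^1)^2 ≡ 6^2 = 36 ≡ 36 (mod 1213)
6^4 = (6^2)^2 ≡ 36^2 = 1296 ≡ 83 (mod 1213)
6^8 = (6^4)^2 ≡ 83^2 = 6889 ≡ 824 (mod 1213)
6^16 = (6^8)^2 ≡ 824^2 = 678976 ≡ 909 (mod 1213)
6^26 = 6^16 · 6^8 · 6^2 ≡ 909 · 824 · 36 ≡ 799 (mod 1213).
So M = 799. Lena computes K = M^35 mod 1213.
799^1 ≡ 799 (mod 1213)
799^2 = (799^1)^2 ≡ 799^2 = 638401 ≡ 363 (mod 1213)
799^4 = (799^2)^2 ≡ 363^2 = 131769 ≡ 765 (mod 1213)
799^8 = (799^4)^2 ≡ 765^2 = 585225 ≡ 559 (mod 1213)
799^16 = (799^8)^2 ≡ 559^2 = 312481 ≡ 740 (mod 1213)
799^32 = (799^16)^2 ≡ 740^2 = 547600 ≡ 537 (mod 1213)
799^35 = 799^32 · 799^2 · 799^1 ≡ 537 · 363 · 799 ≡ 669 (mod 1213).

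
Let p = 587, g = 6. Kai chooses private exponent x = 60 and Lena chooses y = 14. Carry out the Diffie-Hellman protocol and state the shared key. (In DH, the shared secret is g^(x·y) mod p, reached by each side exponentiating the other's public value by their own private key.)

46

Lena sends B = g^y mod p = 6^14 mod 587.
6^1 ≡ 6 (mod 587)
6^2 = (6^1)^2 ≡ 6^2 = 36 ≡ 36 (mod 587)
6^4 = (6^2)^2 ≡ 36^2 = 1296 ≡ 122 (mod 587)
6^8 = (6^4)^2 ≡ 122^2 = 14884 ≡ 209 (mod 587)
6^14 = 6^8 · 6^4 · 6^2 ≡ 209 · 122 · 36 ≡ 447 (mod 587).
So B = 447. Kai then computes K = B^x mod p = 447^60 mod 587.
447^1 ≡ 447 (mod 587)
447^2 = (447^1)^2 ≡ 447^2 = 199809 ≡ 229 (mod 587)
447^4 = (447^2)^2 ≡ 229^2 = 52441 ≡ 198 (mod 587)
447^8 = (447^4)^2 ≡ 198^2 = 39204 ≡ 462 (mod 587)
447^16 = (447^8)^2 ≡ 462^2 = 213444 ≡ 363 (mod 587)
447^32 = (447^16)^2 ≡ 363^2 = 131769 ≡ 281 (mod 587)
447^60 = 447^32 · 447^16 · 447^8 · 447^4 ≡ 281 · 363 · 462 · 198 ≡ 46 (mod 587).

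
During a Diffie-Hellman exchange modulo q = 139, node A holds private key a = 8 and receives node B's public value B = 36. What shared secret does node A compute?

125

Shared key K = 36^8 mod 139.
36^1 ≡ 36 (mod 139)
36^2 = (36^1)^2 ≡ 36^2 = 1296 ≡ 45 (mod 139)
36^4 = (36^2)^2 ≡ 45^2 = 2025 ≡ 79 (mod 139)
36^8 = (36^4)^2 ≡ 79^2 = 6241 ≡ 125 (mod 139)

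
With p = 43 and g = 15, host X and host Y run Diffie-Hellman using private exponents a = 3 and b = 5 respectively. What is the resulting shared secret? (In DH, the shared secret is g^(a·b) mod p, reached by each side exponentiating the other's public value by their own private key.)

Host Y sends B = g^b mod p = 15^5 mod 43.
15^1 ≡ 15 (mod 43)
15^2 = (15^1)^2 ≡ 15^2 = 225 ≡ 10 (mod 43)
15^4 = (15^2)^2 ≡ 10^2 = 100 ≡ 14 (mod 43)
15^5 = 15^4 · 15^1 ≡ 14 · 15 ≡ 38 (mod 43).
So B = 38. Host X then computes K = B^a mod p = 38^3 mod 43.
38^1 ≡ 38 (mod 43)
38^2 = (38^1)^2 ≡ 38^2 = 1444 ≡ 25 (mod 43)
38^3 = 38^2 · 38^1 ≡ 25 · 38 ≡ 4 (mod 43).

4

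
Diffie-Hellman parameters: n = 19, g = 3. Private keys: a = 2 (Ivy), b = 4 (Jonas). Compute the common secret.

Ivy sends A = g^a mod n = 3^2 mod 19.
3^1 ≡ 3 (mod 19)
3^2 = (3^1)^2 ≡ 3^2 = 9 ≡ 9 (mod 19)
So A = 9. Jonas then computes K = A^b mod n = 9^4 mod 19.
9^1 ≡ 9 (mod 19)
9^2 = (9^1)^2 ≡ 9^2 = 81 ≡ 5 (mod 19)
9^4 = (9^2)^2 ≡ 5^2 = 25 ≡ 6 (mod 19)

6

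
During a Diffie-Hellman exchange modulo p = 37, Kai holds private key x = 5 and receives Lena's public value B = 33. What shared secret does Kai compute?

Shared key K = 33^5 mod 37.
33^1 ≡ 33 (mod 37)
33^2 = (33^1)^2 ≡ 33^2 = 1089 ≡ 16 (mod 37)
33^4 = (33^2)^2 ≡ 16^2 = 256 ≡ 34 (mod 37)
33^5 = 33^4 · 33^1 ≡ 34 · 33 ≡ 12 (mod 37).

12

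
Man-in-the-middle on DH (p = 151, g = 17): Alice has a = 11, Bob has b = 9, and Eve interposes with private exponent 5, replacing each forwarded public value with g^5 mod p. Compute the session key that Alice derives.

128

Alice receives Eve's public value M = 17^5 mod 151 instead of the honest one.
17^1 ≡ 17 (mod 151)
17^2 = (17^1)^2 ≡ 17^2 = 289 ≡ 138 (mod 151)
17^4 = (17^2)^2 ≡ 138^2 = 19044 ≡ 18 (mod 151)
17^5 = 17^4 · 17^1 ≡ 18 · 17 ≡ 4 (mod 151).
So M = 4. Alice computes K = M^11 mod 151.
4^1 ≡ 4 (mod 151)
4^2 = (4^1)^2 ≡ 4^2 = 16 ≡ 16 (mod 151)
4^4 = (4^2)^2 ≡ 16^2 = 256 ≡ 105 (mod 151)
4^8 = (4^4)^2 ≡ 105^2 = 11025 ≡ 2 (mod 151)
4^11 = 4^8 · 4^2 · 4^1 ≡ 2 · 16 · 4 ≡ 128 (mod 151).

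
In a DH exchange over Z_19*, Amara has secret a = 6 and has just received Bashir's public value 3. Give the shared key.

7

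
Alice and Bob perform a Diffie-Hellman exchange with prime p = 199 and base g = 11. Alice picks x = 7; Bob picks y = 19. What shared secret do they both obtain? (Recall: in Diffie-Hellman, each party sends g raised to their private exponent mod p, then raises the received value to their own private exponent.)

Bob sends B = g^y mod p = 11^19 mod 199.
11^1 ≡ 11 (mod 199)
11^2 = (11^1)^2 ≡ 11^2 = 121 ≡ 121 (mod 199)
11^4 = (11^2)^2 ≡ 121^2 = 14641 ≡ 114 (mod 199)
11^8 = (11^4)^2 ≡ 114^2 = 12996 ≡ 61 (mod 199)
11^16 = (11^8)^2 ≡ 61^2 = 3721 ≡ 139 (mod 199)
11^19 = 11^16 · 11^2 · 11^1 ≡ 139 · 121 · 11 ≡ 138 (mod 199).
So B = 138. Alice then computes K = B^x mod p = 138^7 mod 199.
138^1 ≡ 138 (mod 199)
138^2 = (138^1)^2 ≡ 138^2 = 19044 ≡ 139 (mod 199)
138^4 = (138^2)^2 ≡ 139^2 = 19321 ≡ 18 (mod 199)
138^7 = 138^4 · 138^2 · 138^1 ≡ 18 · 139 · 138 ≡ 11 (mod 199).

11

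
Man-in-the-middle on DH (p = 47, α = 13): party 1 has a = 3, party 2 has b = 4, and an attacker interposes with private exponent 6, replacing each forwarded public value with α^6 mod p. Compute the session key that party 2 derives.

Party 2 receives an attacker's public value M = 13^6 mod 47 instead of the honest one.
13^1 ≡ 13 (mod 47)
13^2 = (13^1)^2 ≡ 13^2 = 169 ≡ 28 (mod 47)
13^4 = (13^2)^2 ≡ 28^2 = 784 ≡ 32 (mod 47)
13^6 = 13^4 · 13^2 ≡ 32 · 28 ≡ 3 (mod 47).
So M = 3. Party 2 computes K = M^4 mod 47.
3^1 ≡ 3 (mod 47)
3^2 = (3^1)^2 ≡ 3^2 = 9 ≡ 9 (mod 47)
3^4 = (3^2)^2 ≡ 9^2 = 81 ≡ 34 (mod 47)

34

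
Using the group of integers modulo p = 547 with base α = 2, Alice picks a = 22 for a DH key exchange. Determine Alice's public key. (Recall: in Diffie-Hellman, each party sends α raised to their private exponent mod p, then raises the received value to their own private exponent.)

455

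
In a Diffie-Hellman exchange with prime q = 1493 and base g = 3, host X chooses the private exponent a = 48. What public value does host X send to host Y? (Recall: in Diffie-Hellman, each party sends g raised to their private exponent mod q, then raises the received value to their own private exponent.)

100

Public value = 3^48 (mod 1493).
3^1 ≡ 3 (mod 1493)
3^2 = (3^1)^2 ≡ 3^2 = 9 ≡ 9 (mod 1493)
3^4 = (3^2)^2 ≡ 9^2 = 81 ≡ 81 (mod 1493)
3^8 = (3^4)^2 ≡ 81^2 = 6561 ≡ 589 (mod 1493)
3^16 = (3^8)^2 ≡ 589^2 = 346921 ≡ 545 (mod 1493)
3^32 = (3^16)^2 ≡ 545^2 = 297025 ≡ 1411 (mod 1493)
3^48 = 3^32 · 3^16 ≡ 1411 · 545 ≡ 100 (mod 1493).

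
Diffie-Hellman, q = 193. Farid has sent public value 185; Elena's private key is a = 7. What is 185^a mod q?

179

Shared key K = 185^7 mod 193.
185^1 ≡ 185 (mod 193)
185^2 = (185^1)^2 ≡ 185^2 = 34225 ≡ 64 (mod 193)
185^4 = (185^2)^2 ≡ 64^2 = 4096 ≡ 43 (mod 193)
185^7 = 185^4 · 185^2 · 185^1 ≡ 43 · 64 · 185 ≡ 179 (mod 193).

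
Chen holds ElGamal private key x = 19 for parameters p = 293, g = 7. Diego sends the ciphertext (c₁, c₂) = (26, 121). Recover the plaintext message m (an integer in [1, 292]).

Shared mask s = c₁^x mod p = 26^19 mod 293.
26^1 ≡ 26 (mod 293)
26^2 = (26^1)^2 ≡ 26^2 = 676 ≡ 90 (mod 293)
26^4 = (26^2)^2 ≡ 90^2 = 8100 ≡ 189 (mod 293)
26^8 = (26^4)^2 ≡ 189^2 = 35721 ≡ 268 (mod 293)
26^16 = (26^8)^2 ≡ 268^2 = 71824 ≡ 39 (mod 293)
26^19 = 26^16 · 26^2 · 26^1 ≡ 39 · 90 · 26 ≡ 137 (mod 293).
So s = 137; s⁻¹ ≡ 77 (mod 293).
m = c₂ · s⁻¹ mod 293 = 121 · 77 mod 293 = 234.

234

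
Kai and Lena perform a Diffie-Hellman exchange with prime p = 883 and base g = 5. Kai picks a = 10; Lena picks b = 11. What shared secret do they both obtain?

182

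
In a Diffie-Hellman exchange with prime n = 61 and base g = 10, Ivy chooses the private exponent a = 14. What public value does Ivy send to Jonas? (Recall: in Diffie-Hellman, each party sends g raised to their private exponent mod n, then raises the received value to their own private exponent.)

Public value = 10^{14} \pmod{61}.
10^1 ≡ 10 (mod 61)
10^2 = (10^1)^2 ≡ 10^2 = 100 ≡ 39 (mod 61)
10^4 = (10^2)^2 ≡ 39^2 = 1521 ≡ 57 (mod 61)
10^8 = (10^4)^2 ≡ 57^2 = 3249 ≡ 16 (mod 61)
10^14 = 10^8 · 10^4 · 10^2 ≡ 16 · 57 · 39 ≡ 5 (mod 61).

5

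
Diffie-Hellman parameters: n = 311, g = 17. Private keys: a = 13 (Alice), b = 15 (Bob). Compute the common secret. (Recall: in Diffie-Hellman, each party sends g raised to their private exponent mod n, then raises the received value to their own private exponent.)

293

Alice sends A = g^a mod n = 17^13 mod 311.
17^1 ≡ 17 (mod 311)
17^2 = (17^1)^2 ≡ 17^2 = 289 ≡ 289 (mod 311)
17^4 = (17^2)^2 ≡ 289^2 = 83521 ≡ 173 (mod 311)
17^8 = (17^4)^2 ≡ 173^2 = 29929 ≡ 73 (mod 311)
17^13 = 17^8 · 17^4 · 17^1 ≡ 73 · 173 · 17 ≡ 103 (mod 311).
So A = 103. Bob then computes K = A^b mod n = 103^15 mod 311.
103^1 ≡ 103 (mod 311)
103^2 = (103^1)^2 ≡ 103^2 = 10609 ≡ 35 (mod 311)
103^4 = (103^2)^2 ≡ 35^2 = 1225 ≡ 292 (mod 311)
103^8 = (103^4)^2 ≡ 292^2 = 85264 ≡ 50 (mod 311)
103^15 = 103^8 · 103^4 · 103^2 · 103^1 ≡ 50 · 292 · 35 · 103 ≡ 293 (mod 311).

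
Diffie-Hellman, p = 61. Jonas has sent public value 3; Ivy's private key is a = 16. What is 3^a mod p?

58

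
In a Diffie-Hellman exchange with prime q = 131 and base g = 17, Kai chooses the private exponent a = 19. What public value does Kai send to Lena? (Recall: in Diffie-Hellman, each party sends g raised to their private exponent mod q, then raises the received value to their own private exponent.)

76

Public value = 17^19 (mod 131).
17^1 ≡ 17 (mod 131)
17^2 = (17^1)^2 ≡ 17^2 = 289 ≡ 27 (mod 131)
17^4 = (17^2)^2 ≡ 27^2 = 729 ≡ 74 (mod 131)
17^8 = (17^4)^2 ≡ 74^2 = 5476 ≡ 105 (mod 131)
17^16 = (17^8)^2 ≡ 105^2 = 11025 ≡ 21 (mod 131)
17^19 = 17^16 · 17^2 · 17^1 ≡ 21 · 27 · 17 ≡ 76 (mod 131).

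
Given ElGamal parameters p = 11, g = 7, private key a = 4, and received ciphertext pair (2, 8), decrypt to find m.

Shared mask s = c₁^a mod p = 2^4 mod 11.
2^1 ≡ 2 (mod 11)
2^2 = (2^1)^2 ≡ 2^2 = 4 ≡ 4 (mod 11)
2^4 = (2^2)^2 ≡ 4^2 = 16 ≡ 5 (mod 11)
So s = 5; s⁻¹ ≡ 9 (mod 11).
m = c₂ · s⁻¹ mod 11 = 8 · 9 mod 11 = 6.

6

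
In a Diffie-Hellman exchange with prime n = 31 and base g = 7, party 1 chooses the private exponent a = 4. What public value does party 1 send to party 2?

14

Public value = 7^4 mod 31.
7^1 ≡ 7 (mod 31)
7^2 = (7^1)^2 ≡ 7^2 = 49 ≡ 18 (mod 31)
7^4 = (7^2)^2 ≡ 18^2 = 324 ≡ 14 (mod 31)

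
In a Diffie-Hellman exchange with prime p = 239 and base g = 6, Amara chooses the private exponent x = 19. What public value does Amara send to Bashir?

36

Public value = 6^19 (mod 239).
6^1 ≡ 6 (mod 239)
6^2 = (6^1)^2 ≡ 6^2 = 36 ≡ 36 (mod 239)
6^4 = (6^2)^2 ≡ 36^2 = 1296 ≡ 101 (mod 239)
6^8 = (6^4)^2 ≡ 101^2 = 10201 ≡ 163 (mod 239)
6^16 = (6^8)^2 ≡ 163^2 = 26569 ≡ 40 (mod 239)
6^19 = 6^16 · 6^2 · 6^1 ≡ 40 · 36 · 6 ≡ 36 (mod 239).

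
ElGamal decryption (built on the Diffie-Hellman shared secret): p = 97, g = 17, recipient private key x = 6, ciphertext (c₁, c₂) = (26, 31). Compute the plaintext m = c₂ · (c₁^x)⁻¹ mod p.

24

Shared mask s = c₁^x mod p = 26^6 mod 97.
26^1 ≡ 26 (mod 97)
26^2 = (26^1)^2 ≡ 26^2 = 676 ≡ 94 (mod 97)
26^4 = (26^2)^2 ≡ 94^2 = 8836 ≡ 9 (mod 97)
26^6 = 26^4 · 26^2 ≡ 9 · 94 ≡ 70 (mod 97).
So s = 70; s⁻¹ ≡ 79 (mod 97).
m = c₂ · s⁻¹ mod 97 = 31 · 79 mod 97 = 24.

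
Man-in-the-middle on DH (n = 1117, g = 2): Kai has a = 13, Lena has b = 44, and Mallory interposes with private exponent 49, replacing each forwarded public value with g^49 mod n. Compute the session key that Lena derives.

255

Lena receives Mallory's public value M = 2^49 mod 1117 instead of the honest one.
2^1 ≡ 2 (mod 1117)
2^2 = (2^1)^2 ≡ 2^2 = 4 ≡ 4 (mod 1117)
2^4 = (2^2)^2 ≡ 4^2 = 16 ≡ 16 (mod 1117)
2^8 = (2^4)^2 ≡ 16^2 = 256 ≡ 256 (mod 1117)
2^16 = (2^8)^2 ≡ 256^2 = 65536 ≡ 750 (mod 1117)
2^32 = (2^16)^2 ≡ 750^2 = 562500 ≡ 649 (mod 1117)
2^49 = 2^32 · 2^16 · 2^1 ≡ 649 · 750 · 2 ≡ 593 (mod 1117).
So M = 593. Lena computes K = M^44 mod 1117.
593^1 ≡ 593 (mod 1117)
593^2 = (593^1)^2 ≡ 593^2 = 351649 ≡ 911 (mod 1117)
593^4 = (593^2)^2 ≡ 911^2 = 829921 ≡ 1107 (mod 1117)
593^8 = (593^4)^2 ≡ 1107^2 = 1225449 ≡ 100 (mod 1117)
593^16 = (593^8)^2 ≡ 100^2 = 10000 ≡ 1064 (mod 1117)
593^32 = (593^16)^2 ≡ 1064^2 = 1132096 ≡ 575 (mod 1117)
593^44 = 593^32 · 593^8 · 593^4 ≡ 575 · 100 · 1107 ≡ 255 (mod 1117).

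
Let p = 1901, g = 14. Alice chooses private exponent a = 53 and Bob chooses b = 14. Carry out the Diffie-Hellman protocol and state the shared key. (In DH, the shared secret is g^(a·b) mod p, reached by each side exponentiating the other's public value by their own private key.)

1463

Alice sends A = g^a mod p = 14^53 mod 1901.
14^1 ≡ 14 (mod 1901)
14^2 = (14^1)^2 ≡ 14^2 = 196 ≡ 196 (mod 1901)
14^4 = (14^2)^2 ≡ 196^2 = 38416 ≡ 396 (mod 1901)
14^8 = (14^4)^2 ≡ 396^2 = 156816 ≡ 934 (mod 1901)
14^16 = (14^8)^2 ≡ 934^2 = 872356 ≡ 1698 (mod 1901)
14^32 = (14^16)^2 ≡ 1698^2 = 2883204 ≡ 1288 (mod 1901)
14^53 = 14^32 · 14^16 · 14^4 · 14^1 ≡ 1288 · 1698 · 396 · 14 ≡ 1708 (mod 1901).
So A = 1708. Bob then computes K = A^b mod p = 1708^14 mod 1901.
1708^1 ≡ 1708 (mod 1901)
1708^2 = (1708^1)^2 ≡ 1708^2 = 2917264 ≡ 1130 (mod 1901)
1708^4 = (1708^2)^2 ≡ 1130^2 = 1276900 ≡ 1329 (mod 1901)
1708^8 = (1708^4)^2 ≡ 1329^2 = 1766241 ≡ 212 (mod 1901)
1708^14 = 1708^8 · 1708^4 · 1708^2 ≡ 212 · 1329 · 1130 ≡ 1463 (mod 1901).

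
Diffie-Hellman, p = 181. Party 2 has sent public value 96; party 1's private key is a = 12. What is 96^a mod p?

Shared key K = 96^12 mod 181.
96^1 ≡ 96 (mod 181)
96^2 = (96^1)^2 ≡ 96^2 = 9216 ≡ 166 (mod 181)
96^4 = (96^2)^2 ≡ 166^2 = 27556 ≡ 44 (mod 181)
96^8 = (96^4)^2 ≡ 44^2 = 1936 ≡ 126 (mod 181)
96^12 = 96^8 · 96^4 ≡ 126 · 44 ≡ 114 (mod 181).

114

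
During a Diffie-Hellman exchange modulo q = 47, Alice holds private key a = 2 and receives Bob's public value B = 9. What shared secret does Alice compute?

34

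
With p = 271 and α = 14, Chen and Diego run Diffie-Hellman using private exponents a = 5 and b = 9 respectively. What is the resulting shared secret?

242

Diego sends B = α^b mod p = 14^9 mod 271.
14^1 ≡ 14 (mod 271)
14^2 = (14^1)^2 ≡ 14^2 = 196 ≡ 196 (mod 271)
14^4 = (14^2)^2 ≡ 196^2 = 38416 ≡ 205 (mod 271)
14^8 = (14^4)^2 ≡ 205^2 = 42025 ≡ 20 (mod 271)
14^9 = 14^8 · 14^1 ≡ 20 · 14 ≡ 9 (mod 271).
So B = 9. Chen then computes K = B^a mod p = 9^5 mod 271.
9^1 ≡ 9 (mod 271)
9^2 = (9^1)^2 ≡ 9^2 = 81 ≡ 81 (mod 271)
9^4 = (9^2)^2 ≡ 81^2 = 6561 ≡ 57 (mod 271)
9^5 = 9^4 · 9^1 ≡ 57 · 9 ≡ 242 (mod 271).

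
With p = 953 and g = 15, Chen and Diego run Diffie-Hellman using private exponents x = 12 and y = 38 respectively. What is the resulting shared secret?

Diego sends B = g^y mod p = 15^38 mod 953.
15^1 ≡ 15 (mod 953)
15^2 = (15^1)^2 ≡ 15^2 = 225 ≡ 225 (mod 953)
15^4 = (15^2)^2 ≡ 225^2 = 50625 ≡ 116 (mod 953)
15^8 = (15^4)^2 ≡ 116^2 = 13456 ≡ 114 (mod 953)
15^16 = (15^8)^2 ≡ 114^2 = 12996 ≡ 607 (mod 953)
15^32 = (15^16)^2 ≡ 607^2 = 368449 ≡ 591 (mod 953)
15^38 = 15^32 · 15^4 · 15^2 ≡ 591 · 116 · 225 ≡ 795 (mod 953).
So B = 795. Chen then computes K = B^x mod p = 795^12 mod 953.
795^1 ≡ 795 (mod 953)
795^2 = (795^1)^2 ≡ 795^2 = 632025 ≡ 186 (mod 953)
795^4 = (795^2)^2 ≡ 186^2 = 34596 ≡ 288 (mod 953)
795^8 = (795^4)^2 ≡ 288^2 = 82944 ≡ 33 (mod 953)
795^12 = 795^8 · 795^4 ≡ 33 · 288 ≡ 927 (mod 953).

927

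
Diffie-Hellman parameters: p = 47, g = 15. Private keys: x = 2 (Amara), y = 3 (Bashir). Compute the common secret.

Bashir sends B = g^y mod p = 15^3 mod 47.
15^1 ≡ 15 (mod 47)
15^2 = (15^1)^2 ≡ 15^2 = 225 ≡ 37 (mod 47)
15^3 = 15^2 · 15^1 ≡ 37 · 15 ≡ 38 (mod 47).
So B = 38. Amara then computes K = B^x mod p = 38^2 mod 47.
38^1 ≡ 38 (mod 47)
38^2 = (38^1)^2 ≡ 38^2 = 1444 ≡ 34 (mod 47)

34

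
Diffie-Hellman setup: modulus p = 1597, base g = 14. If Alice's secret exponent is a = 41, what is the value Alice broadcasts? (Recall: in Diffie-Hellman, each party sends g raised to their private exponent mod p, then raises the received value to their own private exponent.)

114

Public value = 14^41 mod 1597.
14^1 ≡ 14 (mod 1597)
14^2 = (14^1)^2 ≡ 14^2 = 196 ≡ 196 (mod 1597)
14^4 = (14^2)^2 ≡ 196^2 = 38416 ≡ 88 (mod 1597)
14^8 = (14^4)^2 ≡ 88^2 = 7744 ≡ 1356 (mod 1597)
14^16 = (14^8)^2 ≡ 1356^2 = 1838736 ≡ 589 (mod 1597)
14^32 = (14^16)^2 ≡ 589^2 = 346921 ≡ 372 (mod 1597)
14^41 = 14^32 · 14^8 · 14^1 ≡ 372 · 1356 · 14 ≡ 114 (mod 1597).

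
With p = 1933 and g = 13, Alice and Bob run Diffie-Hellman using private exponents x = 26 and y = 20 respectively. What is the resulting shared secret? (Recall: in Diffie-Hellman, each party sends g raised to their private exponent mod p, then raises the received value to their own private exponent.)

Alice sends A = g^x mod p = 13^26 mod 1933.
13^1 ≡ 13 (mod 1933)
13^2 = (13^1)^2 ≡ 13^2 = 169 ≡ 169 (mod 1933)
13^4 = (13^2)^2 ≡ 169^2 = 28561 ≡ 1499 (mod 1933)
13^8 = (13^4)^2 ≡ 1499^2 = 2247001 ≡ 855 (mod 1933)
13^16 = (13^8)^2 ≡ 855^2 = 731025 ≡ 351 (mod 1933)
13^26 = 13^16 · 13^8 · 13^2 ≡ 351 · 855 · 169 ≡ 1624 (mod 1933).
So A = 1624. Bob then computes K = A^y mod p = 1624^20 mod 1933.
1624^1 ≡ 1624 (mod 1933)
1624^2 = (1624^1)^2 ≡ 1624^2 = 2637376 ≡ 764 (mod 1933)
1624^4 = (1624^2)^2 ≡ 764^2 = 583696 ≡ 1863 (mod 1933)
1624^8 = (1624^4)^2 ≡ 1863^2 = 3470769 ≡ 1034 (mod 1933)
1624^16 = (1624^8)^2 ≡ 1034^2 = 1069156 ≡ 207 (mod 1933)
1624^20 = 1624^16 · 1624^4 ≡ 207 · 1863 ≡ 974 (mod 1933).

974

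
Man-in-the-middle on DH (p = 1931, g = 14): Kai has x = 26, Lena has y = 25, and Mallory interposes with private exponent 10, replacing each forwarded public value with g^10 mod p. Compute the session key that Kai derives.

Kai receives Mallory's public value M = 14^10 mod 1931 instead of the honest one.
14^1 ≡ 14 (mod 1931)
14^2 = (14^1)^2 ≡ 14^2 = 196 ≡ 196 (mod 1931)
14^4 = (14^2)^2 ≡ 196^2 = 38416 ≡ 1727 (mod 1931)
14^8 = (14^4)^2 ≡ 1727^2 = 2982529 ≡ 1065 (mod 1931)
14^10 = 14^8 · 14^2 ≡ 1065 · 196 ≡ 192 (mod 1931).
So M = 192. Kai computes K = M^26 mod 1931.
192^1 ≡ 192 (mod 1931)
192^2 = (192^1)^2 ≡ 192^2 = 36864 ≡ 175 (mod 1931)
192^4 = (192^2)^2 ≡ 175^2 = 30625 ≡ 1660 (mod 1931)
192^8 = (192^4)^2 ≡ 1660^2 = 2755600 ≡ 63 (mod 1931)
192^16 = (192^8)^2 ≡ 63^2 = 3969 ≡ 107 (mod 1931)
192^26 = 192^16 · 192^8 · 192^2 ≡ 107 · 63 · 175 ≡ 1765 (mod 1931).

1765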